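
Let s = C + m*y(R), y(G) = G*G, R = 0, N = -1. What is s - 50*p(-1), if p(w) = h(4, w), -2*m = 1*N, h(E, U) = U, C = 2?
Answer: 52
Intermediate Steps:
y(G) = G²
m = ½ (m = -(-1)/2 = -½*(-1) = ½ ≈ 0.50000)
p(w) = w
s = 2 (s = 2 + (½)*0² = 2 + (½)*0 = 2 + 0 = 2)
s - 50*p(-1) = 2 - 50*(-1) = 2 + 50 = 52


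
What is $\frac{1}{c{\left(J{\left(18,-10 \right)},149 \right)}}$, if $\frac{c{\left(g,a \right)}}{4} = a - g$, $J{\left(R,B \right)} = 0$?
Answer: $\frac{1}{596} \approx 0.0016779$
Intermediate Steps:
$c{\left(g,a \right)} = - 4 g + 4 a$ ($c{\left(g,a \right)} = 4 \left(a - g\right) = - 4 g + 4 a$)
$\frac{1}{c{\left(J{\left(18,-10 \right)},149 \right)}} = \frac{1}{\left(-4\right) 0 + 4 \cdot 149} = \frac{1}{0 + 596} = \frac{1}{596}$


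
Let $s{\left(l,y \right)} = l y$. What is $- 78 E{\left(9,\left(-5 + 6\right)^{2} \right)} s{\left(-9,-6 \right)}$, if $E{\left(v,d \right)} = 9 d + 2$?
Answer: $-46332$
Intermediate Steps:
$E{\left(v,d \right)} = 2 + 9 d$
$- 78 E{\left(9,\left(-5 + 6\right)^{2} \right)} s{\left(-9,-6 \right)} = - 78 \left(2 + 9 \left(-5 + 6\right)^{2}\right) \left(\left(-9\right) \left(-6\right)\right) = - 78 \left(2 + 9 \cdot 1^{2}\right) 54 = - 78 \left(2 + 9 \cdot 1\right) 54 = - 78 \left(2 + 9\right) 54 = \left(-78\right) 11 \cdot 54 = \left(-858\right) 54 = -46332$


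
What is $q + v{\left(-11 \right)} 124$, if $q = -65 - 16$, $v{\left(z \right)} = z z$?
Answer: $14923$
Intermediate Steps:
$v{\left(z \right)} = z^{2}$
$q = -81$ ($q = -65 - 16 = -81$)
$q + v{\left(-11 \right)} 124 = -81 + \left(-11\right)^{2} \cdot 124 = -81 + 121 \cdot 124 = -81 + 15004 = 14923$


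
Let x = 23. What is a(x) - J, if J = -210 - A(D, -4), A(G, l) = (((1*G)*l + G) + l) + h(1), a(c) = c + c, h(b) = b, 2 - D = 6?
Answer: 265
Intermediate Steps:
D = -4 (D = 2 - 1*6 = 2 - 6 = -4)
a(c) = 2*c
A(G, l) = 1 + G + l + G*l (A(G, l) = (((1*G)*l + G) + l) + 1 = ((G*l + G) + l) + 1 = ((G + G*l) + l) + 1 = (G + l + G*l) + 1 = 1 + G + l + G*l)
J = -219 (J = -210 - (1 - 4 - 4 - 4*(-4)) = -210 - (1 - 4 - 4 + 16) = -210 - 1*9 = -210 - 9 = -219)
a(x) - J = 2*23 - 1*(-219) = 46 + 219 = 265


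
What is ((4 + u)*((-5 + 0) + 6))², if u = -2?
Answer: 4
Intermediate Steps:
((4 + u)*((-5 + 0) + 6))² = ((4 - 2)*((-5 + 0) + 6))² = (2*(-5 + 6))² = (2*1)² = 2² = 4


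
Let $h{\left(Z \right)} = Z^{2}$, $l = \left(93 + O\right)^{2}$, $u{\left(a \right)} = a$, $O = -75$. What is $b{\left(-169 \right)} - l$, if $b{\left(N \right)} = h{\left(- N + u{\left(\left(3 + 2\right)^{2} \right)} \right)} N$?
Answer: $-6360808$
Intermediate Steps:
$l = 324$ ($l = \left(93 - 75\right)^{2} = 18^{2} = 324$)
$b{\left(N \right)} = N \left(25 - N\right)^{2}$ ($b{\left(N \right)} = \left(- N + \left(3 + 2\right)^{2}\right)^{2} N = \left(- N + 5^{2}\right)^{2} N = \left(- N + 25\right)^{2} N = \left(25 - N\right)^{2} N = N \left(25 - N\right)^{2}$)
$b{\left(-169 \right)} - l = - 169 \left(-25 - 169\right)^{2} - 324 = - 169 \left(-194\right)^{2} - 324 = \left(-169\right) 37636 - 324 = -6360484 - 324 = -6360808$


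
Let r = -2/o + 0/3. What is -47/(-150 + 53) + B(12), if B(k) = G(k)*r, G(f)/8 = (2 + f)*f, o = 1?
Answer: -260689/97 ≈ -2687.5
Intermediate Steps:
r = -2 (r = -2/1 + 0/3 = -2*1 + 0*(1/3) = -2 + 0 = -2)
G(f) = 8*f*(2 + f) (G(f) = 8*((2 + f)*f) = 8*(f*(2 + f)) = 8*f*(2 + f))
B(k) = -16*k*(2 + k) (B(k) = (8*k*(2 + k))*(-2) = -16*k*(2 + k))
-47/(-150 + 53) + B(12) = -47/(-150 + 53) - 16*12*(2 + 12) = -47/(-97) - 16*12*14 = -47*(-1/97) - 2688 = 47/97 - 2688 = -260689/97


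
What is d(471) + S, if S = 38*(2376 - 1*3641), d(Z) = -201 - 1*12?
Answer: -48283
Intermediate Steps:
d(Z) = -213 (d(Z) = -201 - 12 = -213)
S = -48070 (S = 38*(2376 - 3641) = 38*(-1265) = -48070)
d(471) + S = -213 - 48070 = -48283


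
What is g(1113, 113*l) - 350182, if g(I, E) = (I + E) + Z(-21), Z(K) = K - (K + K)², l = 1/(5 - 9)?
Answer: -1403529/4 ≈ -3.5088e+5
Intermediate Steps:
l = -¼ (l = 1/(-4) = -¼ ≈ -0.25000)
Z(K) = K - 4*K² (Z(K) = K - (2*K)² = K - 4*K²)
g(I, E) = -1785 + E + I (g(I, E) = (I + E) - 21*(1 - 4*(-21)) = (E + I) - 21*(1 + 84) = (E + I) - 21*85 = (E + I) - 1785 = -1785 + E + I)
g(1113, 113*l) - 350182 = (-1785 + 113*(-¼) + 1113) - 350182 = (-1785 - 113/4 + 1113) - 350182 = -2801/4 - 350182 = -1403529/4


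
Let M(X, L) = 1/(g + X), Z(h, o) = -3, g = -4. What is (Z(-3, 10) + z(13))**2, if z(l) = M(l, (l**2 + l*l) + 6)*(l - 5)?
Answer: 361/81 ≈ 4.4568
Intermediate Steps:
M(X, L) = 1/(-4 + X)
z(l) = (-5 + l)/(-4 + l) (z(l) = (l - 5)/(-4 + l) = (-5 + l)/(-4 + l))
(Z(-3, 10) + z(13))**2 = (-3 + (-5 + 13)/(-4 + 13))**2 = (-3 + 8/9)**2 = (-19/9)**2 = 361/81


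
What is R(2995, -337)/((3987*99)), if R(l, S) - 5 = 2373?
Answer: 2378/394713 ≈ 0.0060246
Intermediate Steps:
R(l, S) = 2378 (R(l, S) = 5 + 2373 = 2378)
R(2995, -337)/((3987*99)) = 2378/((3987*99)) = 2378/394713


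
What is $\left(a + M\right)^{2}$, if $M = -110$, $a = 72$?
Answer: $1444$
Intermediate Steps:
$\left(a + M\right)^{2} = \left(72 - 110\right)^{2} = \left(-38\right)^{2} = 1444$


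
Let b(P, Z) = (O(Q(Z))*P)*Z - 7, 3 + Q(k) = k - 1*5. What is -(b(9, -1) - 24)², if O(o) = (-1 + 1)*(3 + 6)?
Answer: -961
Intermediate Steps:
Q(k) = -8 + k (Q(k) = -3 + (k - 1*5) = -3 + (k - 5) = -3 + (-5 + k) = -8 + k)
O(o) = 0 (O(o) = 0*9 = 0)
b(P, Z) = -7 (b(P, Z) = (0*P)*Z - 7 = 0*Z - 7 = 0 - 7 = -7)
-(b(9, -1) - 24)² = -(-7 - 24)² = -1*(-31)² = -1*961 = -961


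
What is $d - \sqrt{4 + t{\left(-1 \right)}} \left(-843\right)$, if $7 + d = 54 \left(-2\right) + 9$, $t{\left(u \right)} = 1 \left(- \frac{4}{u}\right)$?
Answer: $-106 + 1686 \sqrt{2} \approx 2278.4$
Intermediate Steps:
$t{\left(u \right)} = - \frac{4}{u}$
$d = -106$ ($d = -7 + \left(54 \left(-2\right) + 9\right) = -7 + \left(-108 + 9\right) = -7 - 99 = -106$)
$d - \sqrt{4 + t{\left(-1 \right)}} \left(-843\right) = -106 - \sqrt{4 - \frac{4}{-1}} \left(-843\right) = -106 - \sqrt{4 - -4} \left(-843\right) = -106 - \sqrt{4 + 4} \left(-843\right) = -106 - \sqrt{8} \left(-843\right) = -106 - 2 \sqrt{2} \left(-843\right) = -106 - - 1686 \sqrt{2} = -106 + 1686 \sqrt{2}$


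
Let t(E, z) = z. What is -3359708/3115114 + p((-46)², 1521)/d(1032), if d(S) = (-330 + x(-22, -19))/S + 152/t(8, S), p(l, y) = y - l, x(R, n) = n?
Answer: 956071369042/306838729 ≈ 3115.9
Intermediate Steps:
d(S) = -197/S (d(S) = (-330 - 19)/S + 152/S = -349/S + 152/S = -197/S)
-3359708/3115114 + p((-46)², 1521)/d(1032) = -3359708/3115114 + (1521 - 1*(-46)²)/((-197/1032)) = -3359708*1/3115114 + (1521 - 1*2116)/((-197*1/1032)) = -1679854/1557557 + (1521 - 2116)/(-197/1032) = -1679854/1557557 - 595*(-1032/197) = -1679854/1557557 + 614040/197 = 956071369042/306838729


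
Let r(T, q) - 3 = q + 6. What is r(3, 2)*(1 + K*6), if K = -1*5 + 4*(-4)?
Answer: -1375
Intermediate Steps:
r(T, q) = 9 + q (r(T, q) = 3 + (q + 6) = 3 + (6 + q) = 9 + q)
K = -21 (K = -5 - 16 = -21)
r(3, 2)*(1 + K*6) = (9 + 2)*(1 - 21*6) = 11*(1 - 126) = 11*(-125) = -1375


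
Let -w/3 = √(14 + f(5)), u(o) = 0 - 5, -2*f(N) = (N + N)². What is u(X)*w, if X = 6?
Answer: 90*I ≈ 90.0*I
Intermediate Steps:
f(N) = -2*N² (f(N) = -(N + N)²/2 = -4*N²/2 = -2*N²)
u(o) = -5
w = -18*I (w = -3*√(14 - 2*5²) = -3*√(14 - 2*25) = -3*√(14 - 50) = -18*I ≈ -18.0*I)
u(X)*w = -(-90)*I = 90*I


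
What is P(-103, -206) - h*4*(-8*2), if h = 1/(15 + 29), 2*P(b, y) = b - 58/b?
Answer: -112765/2266 ≈ -49.764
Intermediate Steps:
P(b, y) = b/2 - 29/b (P(b, y) = (b - 58/b)/2 = b/2 - 29/b)
h = 1/44 ≈ 0.022727
P(-103, -206) - h*4*(-8*2) = ((1/2)*(-103) - 29/(-103)) - (1/44)*4*(-8*2) = (-103/2 - 29*(-1/103)) - (-16)/11 = (-103/2 + 29/103) - 1*(-16/11) = -10551/206 + 16/11 = -112765/2266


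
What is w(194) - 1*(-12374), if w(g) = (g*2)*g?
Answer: 87646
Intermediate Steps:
w(g) = 2*g**2 (w(g) = (2*g)*g = 2*g**2)
w(194) - 1*(-12374) = 2*194**2 - 1*(-12374) = 2*37636 + 12374 = 75272 + 12374 = 87646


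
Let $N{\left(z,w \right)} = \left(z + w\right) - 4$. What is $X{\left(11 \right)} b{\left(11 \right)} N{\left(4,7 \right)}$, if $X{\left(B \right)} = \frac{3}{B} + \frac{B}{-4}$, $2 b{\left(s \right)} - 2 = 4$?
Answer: $- \frac{2289}{44} \approx -52.023$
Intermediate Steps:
$N{\left(z,w \right)} = -4 + w + z$ ($N{\left(z,w \right)} = \left(w + z\right) - 4 = -4 + w + z$)
$b{\left(s \right)} = 3$ ($b{\left(s \right)} = 1 + \frac{1}{2} \cdot 4 = 1 + 2 = 3$)
$X{\left(B \right)} = \frac{3}{B} - \frac{B}{4}$ ($X{\left(B \right)} = \frac{3}{B} + B \left(- \frac{1}{4}\right) = \frac{3}{B} - \frac{B}{4}$)
$X{\left(11 \right)} b{\left(11 \right)} N{\left(4,7 \right)} = \left(\frac{3}{11} - \frac{11}{4}\right) 3 \left(-4 + 7 + 4\right) = \left(3 \cdot \frac{1}{11} - \frac{11}{4}\right) 3 \cdot 7 = \left(\frac{3}{11} - \frac{11}{4}\right) 3 \cdot 7 = \left(- \frac{109}{44}\right) 3 \cdot 7 = \left(- \frac{327}{44}\right) 7 = - \frac{2289}{44}$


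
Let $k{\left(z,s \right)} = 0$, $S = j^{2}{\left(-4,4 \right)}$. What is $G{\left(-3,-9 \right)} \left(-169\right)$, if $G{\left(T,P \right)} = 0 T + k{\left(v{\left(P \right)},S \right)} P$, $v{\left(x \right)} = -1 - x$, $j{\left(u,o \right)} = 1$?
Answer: $0$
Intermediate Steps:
$S = 1$ ($S = 1^{2} = 1$)
$G{\left(T,P \right)} = 0$ ($G{\left(T,P \right)} = 0 T + 0 P = 0 + 0 = 0$)
$G{\left(-3,-9 \right)} \left(-169\right) = 0 \left(-169\right) = 0$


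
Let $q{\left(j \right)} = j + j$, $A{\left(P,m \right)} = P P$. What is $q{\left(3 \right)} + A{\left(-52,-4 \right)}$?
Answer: $2710$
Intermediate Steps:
$A{\left(P,m \right)} = P^{2}$
$q{\left(j \right)} = 2 j$
$q{\left(3 \right)} + A{\left(-52,-4 \right)} = 2 \cdot 3 + \left(-52\right)^{2} = 6 + 2704 = 2710$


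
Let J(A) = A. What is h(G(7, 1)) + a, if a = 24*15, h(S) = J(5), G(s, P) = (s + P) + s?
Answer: 365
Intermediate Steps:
G(s, P) = P + 2*s (G(s, P) = (P + s) + s = P + 2*s)
h(S) = 5
a = 360
h(G(7, 1)) + a = 5 + 360 = 365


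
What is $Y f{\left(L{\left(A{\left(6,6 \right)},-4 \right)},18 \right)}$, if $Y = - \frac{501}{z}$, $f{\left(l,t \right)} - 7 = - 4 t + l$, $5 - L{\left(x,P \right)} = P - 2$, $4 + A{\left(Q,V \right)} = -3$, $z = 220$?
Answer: $\frac{13527}{110} \approx 122.97$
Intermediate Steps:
$A{\left(Q,V \right)} = -7$ ($A{\left(Q,V \right)} = -4 - 3 = -7$)
$L{\left(x,P \right)} = 7 - P$ ($L{\left(x,P \right)} = 5 - \left(P - 2\right) = 5 - \left(-2 + P\right) = 7 - P$)
$f{\left(l,t \right)} = 7 + l - 4 t$ ($f{\left(l,t \right)} = 7 + \left(- 4 t + l\right) = 7 + \left(l - 4 t\right) = 7 + l - 4 t$)
$Y = - \frac{501}{220} \approx -2.2773$
$Y f{\left(L{\left(A{\left(6,6 \right)},-4 \right)},18 \right)} = - \frac{501 \left(7 + \left(7 - -4\right) - 72\right)}{220} = - \frac{501 \left(7 + \left(7 + 4\right) - 72\right)}{220} = - \frac{501 \left(7 + 11 - 72\right)}{220} = \left(- \frac{501}{220}\right) \left(-54\right) = \frac{13527}{110}$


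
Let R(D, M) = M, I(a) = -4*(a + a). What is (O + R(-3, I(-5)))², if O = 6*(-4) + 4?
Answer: 400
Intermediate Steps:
I(a) = -8*a
O = -20 (O = -24 + 4 = -20)
(O + R(-3, I(-5)))² = (-20 - 8*(-5))² = (-20 + 40)² = 20² = 400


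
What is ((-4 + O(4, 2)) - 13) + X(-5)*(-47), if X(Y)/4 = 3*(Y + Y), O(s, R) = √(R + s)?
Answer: 5623 + √6 ≈ 5625.5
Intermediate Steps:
X(Y) = 24*Y (X(Y) = 4*(3*(Y + Y)) = 4*(3*(2*Y)) = 4*(6*Y) = 24*Y)
((-4 + O(4, 2)) - 13) + X(-5)*(-47) = ((-4 + √(2 + 4)) - 13) + (24*(-5))*(-47) = ((-4 + √6) - 13) - 120*(-47) = (-17 + √6) + 5640 = 5623 + √6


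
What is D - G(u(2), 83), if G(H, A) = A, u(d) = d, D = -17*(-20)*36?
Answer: 12157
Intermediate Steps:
D = 12240 (D = 340*36 = 12240)
D - G(u(2), 83) = 12240 - 1*83 = 12240 - 83 = 12157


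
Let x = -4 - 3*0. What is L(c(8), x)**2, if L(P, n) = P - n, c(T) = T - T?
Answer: 16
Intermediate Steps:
c(T) = 0
x = -4 (x = -4 + 0 = -4)
L(c(8), x)**2 = (0 - 1*(-4))**2 = (0 + 4)**2 = 4**2 = 16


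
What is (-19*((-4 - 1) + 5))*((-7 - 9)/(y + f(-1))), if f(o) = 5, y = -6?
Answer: 0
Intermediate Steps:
(-19*((-4 - 1) + 5))*((-7 - 9)/(y + f(-1))) = (-19*((-4 - 1) + 5))*((-7 - 9)/(-6 + 5)) = (-19*(-5 + 5))*(-16/(-1)) = (-19*0)*(-16*(-1)) = 0*16 = 0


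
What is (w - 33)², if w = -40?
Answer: 5329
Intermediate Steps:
(w - 33)² = (-40 - 33)² = (-73)² = 5329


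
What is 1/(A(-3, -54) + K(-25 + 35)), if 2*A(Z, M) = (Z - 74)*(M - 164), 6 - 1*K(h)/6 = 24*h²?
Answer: -1/5971 ≈ -0.00016748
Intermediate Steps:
K(h) = 36 - 144*h²
A(Z, M) = (-164 + M)*(-74 + Z)/2 (A(Z, M) = ((Z - 74)*(M - 164))/2 = ((-74 + Z)*(-164 + M))/2 = ((-164 + M)*(-74 + Z))/2 = (-164 + M)*(-74 + Z)/2)
1/(A(-3, -54) + K(-25 + 35)) = 1/((6068 - 82*(-3) - 37*(-54) + (½)*(-54)*(-3)) + (36 - 144*(-25 + 35)²)) = 1/((6068 + 246 + 1998 + 81) + (36 - 144*10²)) = 1/(8393 + (36 - 144*100)) = 1/(8393 + (36 - 14400)) = 1/(8393 - 14364) = 1/(-5971) = -1/5971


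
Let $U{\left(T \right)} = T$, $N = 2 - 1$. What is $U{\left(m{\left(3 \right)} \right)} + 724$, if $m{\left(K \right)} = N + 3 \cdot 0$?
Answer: $725$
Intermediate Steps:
$N = 1$ ($N = 2 - 1 = 1$)
$m{\left(K \right)} = 1$ ($m{\left(K \right)} = 1 + 3 \cdot 0 = 1 + 0 = 1$)
$U{\left(m{\left(3 \right)} \right)} + 724 = 1 + 724 = 725$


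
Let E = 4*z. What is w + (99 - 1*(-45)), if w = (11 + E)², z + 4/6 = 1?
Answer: 2665/9 ≈ 296.11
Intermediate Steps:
z = ⅓ (z = -⅔ + 1 = ⅓ ≈ 0.33333)
E = 4/3 (E = 4*(⅓) = 4/3 ≈ 1.3333)
w = 1369/9 (w = (11 + 4/3)² = (37/3)² = 1369/9 ≈ 152.11)
w + (99 - 1*(-45)) = 1369/9 + (99 - 1*(-45)) = 1369/9 + (99 + 45) = 1369/9 + 144 = 2665/9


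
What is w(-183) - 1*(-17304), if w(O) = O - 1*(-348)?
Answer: 17469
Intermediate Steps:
w(O) = 348 + O (w(O) = O + 348 = 348 + O)
w(-183) - 1*(-17304) = (348 - 183) - 1*(-17304) = 165 + 17304 = 17469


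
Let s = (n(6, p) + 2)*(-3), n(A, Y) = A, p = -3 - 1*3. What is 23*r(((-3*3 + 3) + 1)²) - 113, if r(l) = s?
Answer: -665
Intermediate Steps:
p = -6 (p = -3 - 3 = -6)
s = -24 (s = (6 + 2)*(-3) = 8*(-3) = -24)
r(l) = -24
23*r(((-3*3 + 3) + 1)²) - 113 = 23*(-24) - 113 = -552 - 113 = -665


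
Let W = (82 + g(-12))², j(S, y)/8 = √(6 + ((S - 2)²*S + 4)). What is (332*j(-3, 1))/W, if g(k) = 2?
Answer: 166*I*√65/441 ≈ 3.0348*I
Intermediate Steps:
j(S, y) = 8*√(10 + S*(-2 + S)²) (j(S, y) = 8*√(6 + ((S - 2)²*S + 4)) = 8*√(6 + ((-2 + S)²*S + 4)) = 8*√(6 + (S*(-2 + S)² + 4)) = 8*√(6 + (4 + S*(-2 + S)²)) = 8*√(10 + S*(-2 + S)²))
W = 7056 (W = (82 + 2)² = 84² = 7056)
(332*j(-3, 1))/W = (332*(8*√(10 - 3*(-2 - 3)²)))/7056 = (332*(8*√(10 - 3*(-5)²)))*(1/7056) = (332*(8*√(10 - 3*25)))*(1/7056) = (332*(8*√(10 - 75)))*(1/7056) = (332*(8*√(-65)))*(1/7056) = (332*(8*(I*√65)))*(1/7056) = (332*(8*I*√65))*(1/7056) = (2656*I*√65)*(1/7056) = 166*I*√65/441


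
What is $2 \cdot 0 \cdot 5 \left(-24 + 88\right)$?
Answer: $0$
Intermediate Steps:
$2 \cdot 0 \cdot 5 \left(-24 + 88\right) = 0 \cdot 5 \cdot 64 = 0 \cdot 64 = 0$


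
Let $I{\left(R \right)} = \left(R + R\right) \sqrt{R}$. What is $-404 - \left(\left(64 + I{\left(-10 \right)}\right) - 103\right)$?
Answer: $-365 + 20 i \sqrt{10} \approx -365.0 + 63.246 i$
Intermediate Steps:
$I{\left(R \right)} = 2 R^{\frac{3}{2}}$ ($I{\left(R \right)} = 2 R \sqrt{R} = 2 R^{\frac{3}{2}}$)
$-404 - \left(\left(64 + I{\left(-10 \right)}\right) - 103\right) = -404 - \left(\left(64 + 2 \left(-10\right)^{\frac{3}{2}}\right) - 103\right) = -404 - \left(\left(64 + 2 \left(- 10 i \sqrt{10}\right)\right) - 103\right) = -404 - \left(\left(64 - 20 i \sqrt{10}\right) - 103\right) = -404 - \left(-39 - 20 i \sqrt{10}\right) = -404 + \left(39 + 20 i \sqrt{10}\right) = -365 + 20 i \sqrt{10}$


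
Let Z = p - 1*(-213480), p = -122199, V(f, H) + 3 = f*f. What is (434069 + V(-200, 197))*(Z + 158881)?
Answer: 118593298692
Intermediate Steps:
V(f, H) = -3 + f**2 (V(f, H) = -3 + f*f = -3 + f**2)
Z = 91281 (Z = -122199 - 1*(-213480) = -122199 + 213480 = 91281)
(434069 + V(-200, 197))*(Z + 158881) = (434069 + (-3 + (-200)**2))*(91281 + 158881) = (434069 + (-3 + 40000))*250162 = (434069 + 39997)*250162 = 474066*250162 = 118593298692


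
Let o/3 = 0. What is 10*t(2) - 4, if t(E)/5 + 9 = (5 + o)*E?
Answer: 46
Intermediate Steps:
o = 0 (o = 3*0 = 0)
t(E) = -45 + 25*E (t(E) = -45 + 5*((5 + 0)*E) = -45 + 5*(5*E) = -45 + 25*E)
10*t(2) - 4 = 10*(-45 + 25*2) - 4 = 10*(-45 + 50) - 4 = 10*5 - 4 = 50 - 4 = 46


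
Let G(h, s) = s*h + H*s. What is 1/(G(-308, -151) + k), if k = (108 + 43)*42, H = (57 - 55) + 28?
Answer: 1/48320 ≈ 2.0695e-5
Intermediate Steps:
H = 30 (H = 2 + 28 = 30)
G(h, s) = 30*s + h*s (G(h, s) = s*h + 30*s = h*s + 30*s = 30*s + h*s)
k = 6342 (k = 151*42 = 6342)
1/(G(-308, -151) + k) = 1/(-151*(30 - 308) + 6342) = 1/(-151*(-278) + 6342) = 1/(41978 + 6342) = 1/48320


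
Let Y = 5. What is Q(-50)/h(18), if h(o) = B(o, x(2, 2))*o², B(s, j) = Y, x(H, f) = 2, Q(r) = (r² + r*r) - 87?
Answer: 4913/1620 ≈ 3.0327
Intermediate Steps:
Q(r) = -87 + 2*r² (Q(r) = (r² + r²) - 87 = 2*r² - 87 = -87 + 2*r²)
B(s, j) = 5
h(o) = 5*o²
Q(-50)/h(18) = (-87 + 2*(-50)²)/((5*18²)) = (-87 + 2*2500)/((5*324)) = (-87 + 5000)/1620 = 4913*(1/1620) = 4913/1620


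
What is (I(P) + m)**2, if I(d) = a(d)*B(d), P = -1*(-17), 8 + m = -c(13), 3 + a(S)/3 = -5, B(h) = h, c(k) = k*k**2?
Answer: 6827769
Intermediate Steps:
c(k) = k**3
a(S) = -24 (a(S) = -9 + 3*(-5) = -9 - 15 = -24)
m = -2205 (m = -8 - 1*13**3 = -8 - 1*2197 = -8 - 2197 = -2205)
P = 17
I(d) = -24*d
(I(P) + m)**2 = (-24*17 - 2205)**2 = (-408 - 2205)**2 = (-2613)**2 = 6827769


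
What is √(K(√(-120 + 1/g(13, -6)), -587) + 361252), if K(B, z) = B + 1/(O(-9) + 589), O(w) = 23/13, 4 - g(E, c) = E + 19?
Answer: √(4078390598310 + 806400*I*√23527)/3360 ≈ 601.04 + 0.0091142*I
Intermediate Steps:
g(E, c) = -15 - E (g(E, c) = 4 - (E + 19) = 4 - (19 + E) = 4 + (-19 - E) = -15 - E)
O(w) = 23/13 (O(w) = 23*(1/13) = 23/13)
K(B, z) = 13/7680 + B (K(B, z) = B + 1/(23/13 + 589) = B + 1/(7680/13) = B + 13/7680 = 13/7680 + B)
√(K(√(-120 + 1/g(13, -6)), -587) + 361252) = √((13/7680 + √(-120 + 1/(-15 - 1*13))) + 361252) = √((13/7680 + √(-120 + 1/(-15 - 13))) + 361252) = √((13/7680 + √(-120 + 1/(-28))) + 361252) = √((13/7680 + √(-120 - 1/28)) + 361252) = √((13/7680 + √(-3361/28)) + 361252) = √((13/7680 + I*√23527/14) + 361252) = √(2774415373/7680 + I*√23527/14)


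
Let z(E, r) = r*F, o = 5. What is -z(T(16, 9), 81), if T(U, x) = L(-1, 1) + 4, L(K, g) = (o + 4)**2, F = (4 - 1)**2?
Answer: -729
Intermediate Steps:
F = 9 (F = 3**2 = 9)
L(K, g) = 81 (L(K, g) = (5 + 4)**2 = 9**2 = 81)
T(U, x) = 85 (T(U, x) = 81 + 4 = 85)
z(E, r) = 9*r (z(E, r) = r*9 = 9*r)
-z(T(16, 9), 81) = -9*81 = -1*729 = -729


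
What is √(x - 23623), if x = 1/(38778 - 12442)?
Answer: I*√1024034748242/6584 ≈ 153.7*I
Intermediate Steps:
x = 1/26336 ≈ 3.7971e-5
√(x - 23623) = √(1/26336 - 23623) = √(-622135327/26336) = I*√1024034748242/6584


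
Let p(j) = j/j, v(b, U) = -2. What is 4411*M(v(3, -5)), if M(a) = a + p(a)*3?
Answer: 4411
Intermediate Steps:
p(j) = 1
M(a) = 3 + a (M(a) = a + 1*3 = a + 3 = 3 + a)
4411*M(v(3, -5)) = 4411*(3 - 2) = 4411*1 = 4411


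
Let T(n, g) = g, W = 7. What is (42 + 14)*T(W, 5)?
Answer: 280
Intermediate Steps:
(42 + 14)*T(W, 5) = (42 + 14)*5 = 56*5 = 280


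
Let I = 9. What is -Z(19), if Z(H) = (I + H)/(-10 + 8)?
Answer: 14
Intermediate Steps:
Z(H) = -9/2 - H/2 (Z(H) = (9 + H)/(-10 + 8) = (9 + H)/(-2) = (9 + H)*(-½) = -9/2 - H/2)
-Z(19) = -(-9/2 - ½*19) = -(-9/2 - 19/2) = -1*(-14) = 14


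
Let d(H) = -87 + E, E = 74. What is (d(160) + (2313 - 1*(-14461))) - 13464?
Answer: 3297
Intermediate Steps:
d(H) = -13 (d(H) = -87 + 74 = -13)
(d(160) + (2313 - 1*(-14461))) - 13464 = (-13 + (2313 - 1*(-14461))) - 13464 = (-13 + (2313 + 14461)) - 13464 = (-13 + 16774) - 13464 = 16761 - 13464 = 3297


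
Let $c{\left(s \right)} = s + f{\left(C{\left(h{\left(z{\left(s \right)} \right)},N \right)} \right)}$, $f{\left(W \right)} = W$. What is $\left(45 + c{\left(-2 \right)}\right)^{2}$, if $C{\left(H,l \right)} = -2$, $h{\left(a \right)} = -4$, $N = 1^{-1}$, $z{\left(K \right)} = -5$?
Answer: $1681$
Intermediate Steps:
$N = 1$
$c{\left(s \right)} = -2 + s$ ($c{\left(s \right)} = s - 2 = -2 + s$)
$\left(45 + c{\left(-2 \right)}\right)^{2} = \left(45 - 4\right)^{2} = 41^{2} = 1681$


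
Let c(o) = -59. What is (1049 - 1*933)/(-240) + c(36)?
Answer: -3569/60 ≈ -59.483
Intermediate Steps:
(1049 - 1*933)/(-240) + c(36) = (1049 - 1*933)/(-240) - 59 = (1049 - 933)*(-1/240) - 59 = 116*(-1/240) - 59 = -29/60 - 59 = -3569/60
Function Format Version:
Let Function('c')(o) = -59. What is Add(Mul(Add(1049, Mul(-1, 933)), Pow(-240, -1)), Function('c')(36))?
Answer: Rational(-3569, 60) ≈ -59.483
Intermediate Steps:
Add(Mul(Add(1049, Mul(-1, 933)), Pow(-240, -1)), Function('c')(36)) = Add(Mul(Add(1049, Mul(-1, 933)), Pow(-240, -1)), -59) = Add(Mul(Add(1049, -933), Rational(-1, 240)), -59) = Add(Mul(116, Rational(-1, 240)), -59) = Add(Rational(-29, 60), -59) = Rational(-3569, 60)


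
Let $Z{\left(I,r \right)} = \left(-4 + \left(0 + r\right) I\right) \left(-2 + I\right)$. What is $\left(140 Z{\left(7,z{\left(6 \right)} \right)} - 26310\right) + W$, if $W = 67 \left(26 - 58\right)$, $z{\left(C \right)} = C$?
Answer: $-1854$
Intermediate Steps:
$W = -2144$ ($W = 67 \left(-32\right) = -2144$)
$Z{\left(I,r \right)} = \left(-4 + I r\right) \left(-2 + I\right)$ ($Z{\left(I,r \right)} = \left(-4 + r I\right) \left(-2 + I\right) = \left(-4 + I r\right) \left(-2 + I\right)$)
$\left(140 Z{\left(7,z{\left(6 \right)} \right)} - 26310\right) + W = \left(140 \left(8 - 28 + 6 \cdot 7^{2} - 14 \cdot 6\right) - 26310\right) - 2144 = \left(140 \left(8 - 28 + 6 \cdot 49 - 84\right) - 26310\right) - 2144 = \left(140 \left(8 - 28 + 294 - 84\right) - 26310\right) - 2144 = \left(140 \cdot 190 - 26310\right) - 2144 = \left(26600 - 26310\right) - 2144 = 290 - 2144 = -1854$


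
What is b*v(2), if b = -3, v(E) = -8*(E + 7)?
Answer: 216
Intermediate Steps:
v(E) = -56 - 8*E (v(E) = -8*(7 + E) = -56 - 8*E)
b*v(2) = -3*(-56 - 8*2) = -3*(-56 - 16) = -3*(-72) = 216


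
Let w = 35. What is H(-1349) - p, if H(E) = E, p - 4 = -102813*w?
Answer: 3597102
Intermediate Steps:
p = -3598451 (p = 4 - 102813*35 = 4 - 3598455 = -3598451)
H(-1349) - p = -1349 - 1*(-3598451) = -1349 + 3598451 = 3597102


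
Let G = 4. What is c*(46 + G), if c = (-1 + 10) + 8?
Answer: 850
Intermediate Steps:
c = 17 (c = 9 + 8 = 17)
c*(46 + G) = 17*(46 + 4) = 17*50 = 850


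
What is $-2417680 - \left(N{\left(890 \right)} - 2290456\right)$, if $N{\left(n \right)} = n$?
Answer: $-128114$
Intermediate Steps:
$-2417680 - \left(N{\left(890 \right)} - 2290456\right) = -2417680 - \left(890 - 2290456\right) = -2417680 - -2289566 = -2417680 + 2289566 = -128114$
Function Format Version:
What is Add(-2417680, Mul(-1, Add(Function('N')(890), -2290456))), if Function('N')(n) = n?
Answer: -128114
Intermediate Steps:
Add(-2417680, Mul(-1, Add(Function('N')(890), -2290456))) = Add(-2417680, Mul(-1, Add(890, -2290456))) = Add(-2417680, Mul(-1, -2289566)) = Add(-2417680, 2289566) = -128114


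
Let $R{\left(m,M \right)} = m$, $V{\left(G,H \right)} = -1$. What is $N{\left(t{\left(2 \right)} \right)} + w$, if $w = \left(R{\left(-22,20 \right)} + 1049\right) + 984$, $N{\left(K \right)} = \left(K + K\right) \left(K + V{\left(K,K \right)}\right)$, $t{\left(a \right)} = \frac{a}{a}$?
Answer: $2011$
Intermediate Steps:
$t{\left(a \right)} = 1$
$N{\left(K \right)} = 2 K \left(-1 + K\right)$ ($N{\left(K \right)} = \left(K + K\right) \left(K - 1\right) = 2 K \left(-1 + K\right)$)
$w = 2011$ ($w = \left(-22 + 1049\right) + 984 = 1027 + 984 = 2011$)
$N{\left(t{\left(2 \right)} \right)} + w = 2 \cdot 1 \left(-1 + 1\right) + 2011 = 2 \cdot 1 \cdot 0 + 2011 = 0 + 2011 = 2011$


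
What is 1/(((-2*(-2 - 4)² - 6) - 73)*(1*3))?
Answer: -1/453 ≈ -0.0022075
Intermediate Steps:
1/(((-2*(-2 - 4)² - 6) - 73)*(1*3)) = 1/(((-2*(-6)² - 6) - 73)*3) = 1/(((-2*36 - 6) - 73)*3) = 1/(((-72 - 6) - 73)*3) = 1/((-78 - 73)*3) = 1/(-151*3) = 1/(-453) = -1/453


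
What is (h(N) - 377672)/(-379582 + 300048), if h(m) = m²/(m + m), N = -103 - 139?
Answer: 29061/6118 ≈ 4.7501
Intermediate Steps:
N = -242
h(m) = m/2 (h(m) = m²/((2*m)) = (1/(2*m))*m² = m/2)
(h(N) - 377672)/(-379582 + 300048) = ((½)*(-242) - 377672)/(-379582 + 300048) = (-121 - 377672)/(-79534) = -377793*(-1/79534) = 29061/6118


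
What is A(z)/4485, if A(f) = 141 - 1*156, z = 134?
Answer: -1/299 ≈ -0.0033445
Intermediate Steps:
A(f) = -15 (A(f) = 141 - 156 = -15)
A(z)/4485 = -15/4485 = -15*1/4485 = -1/299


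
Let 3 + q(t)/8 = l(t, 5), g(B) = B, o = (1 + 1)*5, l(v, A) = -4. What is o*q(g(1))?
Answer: -560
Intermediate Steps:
o = 10 (o = 2*5 = 10)
q(t) = -56 (q(t) = -24 + 8*(-4) = -24 - 32 = -56)
o*q(g(1)) = 10*(-56) = -560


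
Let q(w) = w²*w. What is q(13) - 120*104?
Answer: -10283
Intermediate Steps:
q(w) = w³
q(13) - 120*104 = 13³ - 120*104 = 2197 - 12480 = -10283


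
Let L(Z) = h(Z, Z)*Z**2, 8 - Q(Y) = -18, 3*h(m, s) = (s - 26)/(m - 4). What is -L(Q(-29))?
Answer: 0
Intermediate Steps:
h(m, s) = (-26 + s)/(3*(-4 + m)) (h(m, s) = ((s - 26)/(m - 4))/3 = ((-26 + s)/(-4 + m))/3 = (-26 + s)/(3*(-4 + m)))
Q(Y) = 26 (Q(Y) = 8 - 1*(-18) = 8 + 18 = 26)
L(Z) = Z**2*(-26 + Z)/(3*(-4 + Z)) (L(Z) = ((-26 + Z)/(3*(-4 + Z)))*Z**2 = Z**2*(-26 + Z)/(3*(-4 + Z)))
-L(Q(-29)) = -26**2*(-26 + 26)/(3*(-4 + 26)) = -676*0/(3*22) = -1*0 = 0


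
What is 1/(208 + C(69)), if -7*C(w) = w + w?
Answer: 7/1318 ≈ 0.0053111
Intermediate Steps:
C(w) = -2*w/7 (C(w) = -(w + w)/7 = -2*w/7)
1/(208 + C(69)) = 1/(208 - 2/7*69) = 1/(208 - 138/7) = 1/(1318/7) = 7/1318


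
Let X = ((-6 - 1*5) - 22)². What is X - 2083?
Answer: -994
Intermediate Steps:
X = 1089 (X = ((-6 - 5) - 22)² = (-11 - 22)² = (-33)² = 1089)
X - 2083 = 1089 - 2083 = -994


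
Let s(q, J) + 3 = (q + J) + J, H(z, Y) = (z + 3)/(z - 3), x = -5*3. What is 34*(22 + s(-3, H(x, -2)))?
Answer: 1768/3 ≈ 589.33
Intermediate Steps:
x = -15
H(z, Y) = (3 + z)/(-3 + z)
s(q, J) = -3 + q + 2*J (s(q, J) = -3 + ((q + J) + J) = -3 + ((J + q) + J) = -3 + (q + 2*J) = -3 + q + 2*J)
34*(22 + s(-3, H(x, -2))) = 34*(22 + (-3 - 3 + 2*((3 - 15)/(-3 - 15)))) = 34*(22 + (-3 - 3 + 2*(-12/(-18)))) = 34*(22 + (-3 - 3 + 2*(-1/18*(-12)))) = 34*(22 + (-3 - 3 + 2*(⅔))) = 34*(22 + (-3 - 3 + 4/3)) = 34*(22 - 14/3) = 34*(52/3) = 1768/3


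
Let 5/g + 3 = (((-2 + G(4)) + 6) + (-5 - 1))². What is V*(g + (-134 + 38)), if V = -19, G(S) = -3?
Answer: 40033/22 ≈ 1819.7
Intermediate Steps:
g = 5/22 (g = 5/(-3 + (((-2 - 3) + 6) + (-5 - 1))²) = 5/(-3 + ((-5 + 6) - 6)²) = 5/(-3 + (1 - 6)²) = 5/(-3 + (-5)²) = 5/(-3 + 25) = 5/22 ≈ 0.22727)
V*(g + (-134 + 38)) = -19*(5/22 + (-134 + 38)) = -19*(5/22 - 96) = -19*(-2107/22) = 40033/22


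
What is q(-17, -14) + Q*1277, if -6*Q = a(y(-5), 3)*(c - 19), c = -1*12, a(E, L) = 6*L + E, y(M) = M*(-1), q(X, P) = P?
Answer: 910417/6 ≈ 1.5174e+5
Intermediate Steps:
y(M) = -M
a(E, L) = E + 6*L
c = -12
Q = 713/6 (Q = -(-1*(-5) + 6*3)*(-12 - 19)/6 = -(5 + 18)*(-31)/6 = -23*(-31)/6 = -⅙*(-713) = 713/6 ≈ 118.83)
q(-17, -14) + Q*1277 = -14 + (713/6)*1277 = -14 + 910501/6 = 910417/6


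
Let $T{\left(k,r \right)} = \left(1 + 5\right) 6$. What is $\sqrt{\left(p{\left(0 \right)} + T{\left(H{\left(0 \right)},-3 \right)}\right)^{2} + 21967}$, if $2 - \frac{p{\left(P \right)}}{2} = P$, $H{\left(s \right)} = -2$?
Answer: $\sqrt{23567} \approx 153.52$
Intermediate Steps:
$p{\left(P \right)} = 4 - 2 P$
$T{\left(k,r \right)} = 36$ ($T{\left(k,r \right)} = 6 \cdot 6 = 36$)
$\sqrt{\left(p{\left(0 \right)} + T{\left(H{\left(0 \right)},-3 \right)}\right)^{2} + 21967} = \sqrt{\left(\left(4 - 0\right) + 36\right)^{2} + 21967} = \sqrt{\left(\left(4 + 0\right) + 36\right)^{2} + 21967} = \sqrt{\left(4 + 36\right)^{2} + 21967} = \sqrt{40^{2} + 21967} = \sqrt{1600 + 21967} = \sqrt{23567}$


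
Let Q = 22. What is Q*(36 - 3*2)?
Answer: 660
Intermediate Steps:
Q*(36 - 3*2) = 22*(36 - 3*2) = 22*(36 - 6) = 22*30 = 660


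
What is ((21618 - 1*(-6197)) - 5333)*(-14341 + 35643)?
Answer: 478911564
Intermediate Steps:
((21618 - 1*(-6197)) - 5333)*(-14341 + 35643) = ((21618 + 6197) - 5333)*21302 = (27815 - 5333)*21302 = 22482*21302 = 478911564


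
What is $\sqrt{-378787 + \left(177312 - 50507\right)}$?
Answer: $3 i \sqrt{27998} \approx 501.98 i$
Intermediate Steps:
$\sqrt{-378787 + \left(177312 - 50507\right)} = \sqrt{-378787 + 126805} = \sqrt{-251982} = 3 i \sqrt{27998}$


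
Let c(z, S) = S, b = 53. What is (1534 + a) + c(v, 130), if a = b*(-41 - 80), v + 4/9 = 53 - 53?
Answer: -4749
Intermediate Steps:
v = -4/9 (v = -4/9 + (53 - 53) = -4/9 + 0 = -4/9 ≈ -0.44444)
a = -6413 (a = 53*(-41 - 80) = 53*(-121) = -6413)
(1534 + a) + c(v, 130) = (1534 - 6413) + 130 = -4879 + 130 = -4749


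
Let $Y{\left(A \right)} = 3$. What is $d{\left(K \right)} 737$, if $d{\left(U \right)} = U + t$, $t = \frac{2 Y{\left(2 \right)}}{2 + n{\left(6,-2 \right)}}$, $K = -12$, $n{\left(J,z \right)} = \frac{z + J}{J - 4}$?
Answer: $- \frac{15477}{2} \approx -7738.5$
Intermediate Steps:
$n{\left(J,z \right)} = \frac{J + z}{-4 + J}$
$t = \frac{3}{2}$ ($t = \frac{2 \cdot 3}{2 + \frac{6 - 2}{-4 + 6}} = \frac{6}{2 + \frac{1}{2} \cdot 4} = \frac{6}{2 + 2} = \frac{6}{4} = 6 \cdot \frac{1}{4} = \frac{3}{2} \approx 1.5$)
$d{\left(U \right)} = \frac{3}{2} + U$ ($d{\left(U \right)} = U + \frac{3}{2} = \frac{3}{2} + U$)
$d{\left(K \right)} 737 = \left(\frac{3}{2} - 12\right) 737 = \left(- \frac{21}{2}\right) 737 = - \frac{15477}{2}$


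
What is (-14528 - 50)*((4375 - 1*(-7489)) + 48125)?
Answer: -874519642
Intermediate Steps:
(-14528 - 50)*((4375 - 1*(-7489)) + 48125) = -14578*((4375 + 7489) + 48125) = -14578*(11864 + 48125) = -14578*59989 = -874519642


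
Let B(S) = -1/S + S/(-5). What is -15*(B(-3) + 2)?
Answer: -44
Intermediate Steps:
B(S) = -1/S - S/5 (B(S) = -1/S + S*(-⅕) = -1/S - S/5)
-15*(B(-3) + 2) = -15*((-1/(-3) - ⅕*(-3)) + 2) = -15*((-1*(-⅓) + ⅗) + 2) = -15*((⅓ + ⅗) + 2) = -15*(14/15 + 2) = -15*44/15 = -44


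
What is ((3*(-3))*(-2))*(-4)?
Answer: -72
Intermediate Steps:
((3*(-3))*(-2))*(-4) = -9*(-2)*(-4) = 18*(-4) = -72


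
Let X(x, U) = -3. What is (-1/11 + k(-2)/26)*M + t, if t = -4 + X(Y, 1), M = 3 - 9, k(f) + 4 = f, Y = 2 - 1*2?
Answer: -725/143 ≈ -5.0699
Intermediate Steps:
Y = 0 (Y = 2 - 2 = 0)
k(f) = -4 + f
M = -6
t = -7 (t = -4 - 3 = -7)
(-1/11 + k(-2)/26)*M + t = (-1/11 + (-4 - 2)/26)*(-6) - 7 = (-1*1/11 - 6*1/26)*(-6) - 7 = (-1/11 - 3/13)*(-6) - 7 = -46/143*(-6) - 7 = 276/143 - 7 = -725/143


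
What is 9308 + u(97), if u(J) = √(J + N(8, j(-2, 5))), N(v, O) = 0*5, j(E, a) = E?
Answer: 9308 + √97 ≈ 9317.8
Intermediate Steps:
N(v, O) = 0
u(J) = √J (u(J) = √(J + 0) = √J)
9308 + u(97) = 9308 + √97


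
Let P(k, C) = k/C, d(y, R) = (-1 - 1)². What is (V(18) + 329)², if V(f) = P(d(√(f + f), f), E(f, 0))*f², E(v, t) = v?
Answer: 160801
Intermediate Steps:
d(y, R) = 4 (d(y, R) = (-2)² = 4)
V(f) = 4*f (V(f) = (4/f)*f² = 4*f)
(V(18) + 329)² = (4*18 + 329)² = (72 + 329)² = 401² = 160801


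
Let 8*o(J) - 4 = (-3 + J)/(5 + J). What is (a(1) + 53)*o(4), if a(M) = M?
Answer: 111/4 ≈ 27.750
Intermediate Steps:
o(J) = 1/2 + (-3 + J)/(8*(5 + J)) (o(J) = 1/2 + ((-3 + J)/(5 + J))/8 = 1/2 + (-3 + J)/(8*(5 + J)))
(a(1) + 53)*o(4) = (1 + 53)*((17 + 5*4)/(8*(5 + 4))) = 54*((1/8)*(17 + 20)/9) = 54*((1/8)*(1/9)*37) = 54*(37/72) = 111/4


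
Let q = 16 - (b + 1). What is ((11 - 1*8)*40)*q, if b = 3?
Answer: 1440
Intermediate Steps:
q = 12 (q = 16 - (3 + 1) = 16 - 1*4 = 16 - 4 = 12)
((11 - 1*8)*40)*q = ((11 - 1*8)*40)*12 = ((11 - 8)*40)*12 = (3*40)*12 = 120*12 = 1440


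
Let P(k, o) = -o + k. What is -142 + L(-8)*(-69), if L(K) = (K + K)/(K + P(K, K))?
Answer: -280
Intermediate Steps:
P(k, o) = k - o
L(K) = 2 (L(K) = (K + K)/(K + (K - K)) = (2*K)/(K + 0) = (2*K)/K = 2)
-142 + L(-8)*(-69) = -142 + 2*(-69) = -142 - 138 = -280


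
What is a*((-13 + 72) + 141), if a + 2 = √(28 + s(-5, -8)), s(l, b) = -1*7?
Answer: -400 + 200*√21 ≈ 516.52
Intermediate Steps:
s(l, b) = -7
a = -2 + √21 (a = -2 + √(28 - 7) = -2 + √21 ≈ 2.5826)
a*((-13 + 72) + 141) = (-2 + √21)*((-13 + 72) + 141) = (-2 + √21)*(59 + 141) = (-2 + √21)*200 = -400 + 200*√21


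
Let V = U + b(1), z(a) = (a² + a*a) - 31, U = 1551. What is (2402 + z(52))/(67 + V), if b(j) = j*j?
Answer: 7779/1619 ≈ 4.8048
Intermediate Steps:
b(j) = j²
z(a) = -31 + 2*a² (z(a) = (a² + a²) - 31 = 2*a² - 31 = -31 + 2*a²)
V = 1552 (V = 1551 + 1² = 1551 + 1 = 1552)
(2402 + z(52))/(67 + V) = (2402 + (-31 + 2*52²))/(67 + 1552) = (2402 + (-31 + 2*2704))/1619 = (2402 + (-31 + 5408))*(1/1619) = (2402 + 5377)*(1/1619) = 7779*(1/1619) = 7779/1619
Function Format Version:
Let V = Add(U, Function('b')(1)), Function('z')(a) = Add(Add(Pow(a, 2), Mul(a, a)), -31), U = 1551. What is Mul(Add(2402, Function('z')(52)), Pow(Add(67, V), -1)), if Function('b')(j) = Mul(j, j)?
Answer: Rational(7779, 1619) ≈ 4.8048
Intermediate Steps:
Function('b')(j) = Pow(j, 2)
Function('z')(a) = Add(-31, Mul(2, Pow(a, 2))) (Function('z')(a) = Add(Add(Pow(a, 2), Pow(a, 2)), -31) = Add(Mul(2, Pow(a, 2)), -31) = Add(-31, Mul(2, Pow(a, 2))))
V = 1552 (V = Add(1551, Pow(1, 2)) = Add(1551, 1) = 1552)
Mul(Add(2402, Function('z')(52)), Pow(Add(67, V), -1)) = Mul(Add(2402, Add(-31, Mul(2, Pow(52, 2)))), Pow(Add(67, 1552), -1)) = Mul(Add(2402, Add(-31, Mul(2, 2704))), Pow(1619, -1)) = Mul(Add(2402, Add(-31, 5408)), Rational(1, 1619)) = Mul(Add(2402, 5377), Rational(1, 1619)) = Mul(7779, Rational(1, 1619)) = Rational(7779, 1619)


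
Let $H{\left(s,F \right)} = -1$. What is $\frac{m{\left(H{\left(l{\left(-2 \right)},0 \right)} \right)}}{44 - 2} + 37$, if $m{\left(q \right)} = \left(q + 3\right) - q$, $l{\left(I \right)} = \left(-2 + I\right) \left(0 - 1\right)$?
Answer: $\frac{519}{14} \approx 37.071$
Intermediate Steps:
$l{\left(I \right)} = 2 - I$ ($l{\left(I \right)} = \left(-2 + I\right) \left(-1\right) = 2 - I$)
$m{\left(q \right)} = 3$ ($m{\left(q \right)} = \left(3 + q\right) - q = 3$)
$\frac{m{\left(H{\left(l{\left(-2 \right)},0 \right)} \right)}}{44 - 2} + 37 = \frac{1}{44 - 2} \cdot 3 + 37 = \frac{1}{42} \cdot 3 + 37 = \frac{1}{14} + 37 = \frac{519}{14}$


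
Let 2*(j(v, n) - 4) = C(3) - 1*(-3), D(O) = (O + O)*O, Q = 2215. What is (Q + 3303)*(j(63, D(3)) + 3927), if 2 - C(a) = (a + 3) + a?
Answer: 21680222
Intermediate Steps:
C(a) = -1 - 2*a (C(a) = 2 - ((a + 3) + a) = 2 - ((3 + a) + a) = 2 - (3 + 2*a) = 2 + (-3 - 2*a) = -1 - 2*a)
D(O) = 2*O**2 (D(O) = (2*O)*O = 2*O**2)
j(v, n) = 2 (j(v, n) = 4 + ((-1 - 2*3) - 1*(-3))/2 = 4 + ((-1 - 6) + 3)/2 = 4 + (-7 + 3)/2 = 4 + (1/2)*(-4) = 4 - 2 = 2)
(Q + 3303)*(j(63, D(3)) + 3927) = (2215 + 3303)*(2 + 3927) = 5518*3929 = 21680222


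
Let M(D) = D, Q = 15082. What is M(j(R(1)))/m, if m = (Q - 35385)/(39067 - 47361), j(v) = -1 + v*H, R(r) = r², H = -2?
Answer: -24882/20303 ≈ -1.2255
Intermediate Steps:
j(v) = -1 - 2*v (j(v) = -1 + v*(-2) = -1 - 2*v)
m = 20303/8294 (m = (15082 - 35385)/(39067 - 47361) = -20303/(-8294) = -20303*(-1/8294) = 20303/8294 ≈ 2.4479)
M(j(R(1)))/m = (-1 - 2*1²)/(20303/8294) = (-1 - 2*1)*(8294/20303) = (-1 - 2)*(8294/20303) = -3*8294/20303 = -24882/20303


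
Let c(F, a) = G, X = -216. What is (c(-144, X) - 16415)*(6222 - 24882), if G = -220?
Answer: 310409100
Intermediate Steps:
c(F, a) = -220
(c(-144, X) - 16415)*(6222 - 24882) = (-220 - 16415)*(6222 - 24882) = -16635*(-18660) = 310409100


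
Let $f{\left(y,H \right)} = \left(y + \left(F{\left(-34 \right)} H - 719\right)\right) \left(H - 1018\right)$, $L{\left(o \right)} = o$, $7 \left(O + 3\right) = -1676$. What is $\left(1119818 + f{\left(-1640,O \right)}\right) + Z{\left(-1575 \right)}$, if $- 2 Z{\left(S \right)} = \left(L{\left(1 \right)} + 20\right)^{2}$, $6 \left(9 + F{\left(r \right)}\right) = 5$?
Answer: $1597510$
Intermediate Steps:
$O = - \frac{1697}{7}$ ($O = -3 + \frac{1}{7} \left(-1676\right) = -3 - \frac{1676}{7} = - \frac{1697}{7} \approx -242.43$)
$F{\left(r \right)} = - \frac{49}{6}$ ($F{\left(r \right)} = -9 + \frac{1}{6} \cdot 5 = -9 + \frac{5}{6} = - \frac{49}{6}$)
$Z{\left(S \right)} = - \frac{441}{2}$ ($Z{\left(S \right)} = - \frac{\left(1 + 20\right)^{2}}{2} = - \frac{21^{2}}{2} = \left(- \frac{1}{2}\right) 441 = - \frac{441}{2}$)
$f{\left(y,H \right)} = \left(-1018 + H\right) \left(-719 + y - \frac{49 H}{6}\right)$ ($f{\left(y,H \right)} = \left(y - \left(719 + \frac{49 H}{6}\right)\right) \left(H - 1018\right) = \left(y - \left(719 + \frac{49 H}{6}\right)\right) \left(-1018 + H\right) = \left(-719 + y - \frac{49 H}{6}\right) \left(-1018 + H\right) = \left(-1018 + H\right) \left(-719 + y - \frac{49 H}{6}\right)$)
$\left(1119818 + f{\left(-1640,O \right)}\right) + Z{\left(-1575 \right)} = \left(1119818 - \left(- \frac{2873642}{3} + \frac{2879809}{6}\right)\right) - \frac{441}{2} = \left(1119818 + \left(731942 + 1669520 - \frac{2879809}{6} - \frac{38664448}{21} + \frac{2783080}{7}\right)\right) - \frac{441}{2} = \left(1119818 + \frac{955825}{2}\right) - \frac{441}{2} = \frac{3195461}{2} - \frac{441}{2} = 1597510$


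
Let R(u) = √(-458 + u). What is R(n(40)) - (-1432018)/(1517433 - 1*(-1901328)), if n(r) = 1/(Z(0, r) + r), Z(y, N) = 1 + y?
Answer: 1432018/3418761 + I*√769857/41 ≈ 0.41887 + 21.4*I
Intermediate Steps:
n(r) = 1/(1 + r) (n(r) = 1/((1 + 0) + r) = 1/(1 + r))
R(n(40)) - (-1432018)/(1517433 - 1*(-1901328)) = √(-458 + 1/(1 + 40)) - (-1432018)/(1517433 - 1*(-1901328)) = √(-458 + 1/41) - (-1432018)/(1517433 + 1901328) = √(-458 + 1/41) - (-1432018)/3418761 = √(-18777/41) - (-1432018)/3418761 = I*√769857/41 - 1*(-1432018/3418761) = I*√769857/41 + 1432018/3418761 = 1432018/3418761 + I*√769857/41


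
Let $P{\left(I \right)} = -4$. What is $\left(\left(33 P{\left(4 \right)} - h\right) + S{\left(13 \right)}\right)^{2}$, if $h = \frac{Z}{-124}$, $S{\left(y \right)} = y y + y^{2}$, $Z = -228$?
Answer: $\frac{40056241}{961} \approx 41682.0$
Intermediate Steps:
$S{\left(y \right)} = 2 y^{2}$ ($S{\left(y \right)} = y^{2} + y^{2} = 2 y^{2}$)
$h = \frac{57}{31}$ ($h = - \frac{228}{-124} = \left(-228\right) \left(- \frac{1}{124}\right) = \frac{57}{31} \approx 1.8387$)
$\left(\left(33 P{\left(4 \right)} - h\right) + S{\left(13 \right)}\right)^{2} = \left(\left(33 \left(-4\right) - \frac{57}{31}\right) + 2 \cdot 13^{2}\right)^{2} = \left(\left(-132 - \frac{57}{31}\right) + 2 \cdot 169\right)^{2} = \left(- \frac{4149}{31} + 338\right)^{2} = \left(\frac{6329}{31}\right)^{2} = \frac{40056241}{961}$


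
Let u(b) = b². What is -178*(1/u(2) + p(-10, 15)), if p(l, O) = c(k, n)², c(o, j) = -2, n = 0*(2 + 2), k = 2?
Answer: -1513/2 ≈ -756.50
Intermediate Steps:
n = 0 (n = 0*4 = 0)
p(l, O) = 4 (p(l, O) = (-2)² = 4)
-178*(1/u(2) + p(-10, 15)) = -178*(1/(2²) + 4) = -178*(1/4 + 4) = -178*(¼ + 4) = -178*17/4 = -1513/2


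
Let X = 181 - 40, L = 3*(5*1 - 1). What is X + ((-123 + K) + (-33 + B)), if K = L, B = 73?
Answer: 70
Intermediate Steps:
L = 12 (L = 3*(5 - 1) = 3*4 = 12)
K = 12
X = 141
X + ((-123 + K) + (-33 + B)) = 141 + ((-123 + 12) + (-33 + 73)) = 141 + (-111 + 40) = 141 - 71 = 70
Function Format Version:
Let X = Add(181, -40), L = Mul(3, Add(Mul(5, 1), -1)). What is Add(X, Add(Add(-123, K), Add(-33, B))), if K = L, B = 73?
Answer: 70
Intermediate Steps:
L = 12 (L = Mul(3, Add(5, -1)) = Mul(3, 4) = 12)
K = 12
X = 141
Add(X, Add(Add(-123, K), Add(-33, B))) = Add(141, Add(Add(-123, 12), Add(-33, 73))) = Add(141, Add(-111, 40)) = Add(141, -71) = 70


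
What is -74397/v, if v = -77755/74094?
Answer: 5512371318/77755 ≈ 70894.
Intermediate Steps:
v = -77755/74094 (v = -77755*1/74094 = -77755/74094 ≈ -1.0494)
-74397/v = -74397/(-77755/74094) = -74397*(-74094/77755) = 5512371318/77755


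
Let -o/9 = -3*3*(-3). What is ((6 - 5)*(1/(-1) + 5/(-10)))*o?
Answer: 729/2 ≈ 364.50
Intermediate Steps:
o = -243 (o = -9*(-3*3)*(-3) = -(-81)*(-3) = -9*27 = -243)
((6 - 5)*(1/(-1) + 5/(-10)))*o = ((6 - 5)*(1/(-1) + 5/(-10)))*(-243) = (1*(1*(-1) + 5*(-1/10)))*(-243) = (1*(-1 - 1/2))*(-243) = (1*(-3/2))*(-243) = -3/2*(-243) = 729/2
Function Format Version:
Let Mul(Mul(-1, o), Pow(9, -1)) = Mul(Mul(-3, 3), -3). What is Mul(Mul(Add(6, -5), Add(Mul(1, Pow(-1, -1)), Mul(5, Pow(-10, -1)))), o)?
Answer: Rational(729, 2) ≈ 364.50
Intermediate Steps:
o = -243 (o = Mul(-9, Mul(Mul(-3, 3), -3)) = Mul(-9, Mul(-9, -3)) = Mul(-9, 27) = -243)
Mul(Mul(Add(6, -5), Add(Mul(1, Pow(-1, -1)), Mul(5, Pow(-10, -1)))), o) = Mul(Mul(Add(6, -5), Add(Mul(1, Pow(-1, -1)), Mul(5, Pow(-10, -1)))), -243) = Mul(Mul(1, Add(Mul(1, -1), Mul(5, Rational(-1, 10)))), -243) = Mul(Mul(1, Add(-1, Rational(-1, 2))), -243) = Mul(Mul(1, Rational(-3, 2)), -243) = Mul(Rational(-3, 2), -243) = Rational(729, 2)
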